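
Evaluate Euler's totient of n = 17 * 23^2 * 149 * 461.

551175680

φ(617720177) = 617720177 · (1 − 1/17) · (1 − 1/23) · (1 − 1/149) · (1 − 1/461)
       = 617720177 · 23964160/26857399 = 551175680.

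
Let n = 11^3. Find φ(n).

φ(1331) = 1331 · (1 − 1/11)
       = 1331 · 10/11 = 1210.

1210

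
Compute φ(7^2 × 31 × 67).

83160

φ(7^2) = 7^1·(7−1) = 7·6 = 42.
φ(31) = 31 − 1 = 30.
φ(67) = 67 − 1 = 66.
Multiply: 42 · 30 · 66 = 83160.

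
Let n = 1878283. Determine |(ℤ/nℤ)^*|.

First factor: 1878283 = 11^2 × 19^2 × 43.
φ(1878283) = 1878283 · (1 − 1/11) · (1 − 1/19) · (1 − 1/43)
       = 1878283 · 7560/8987 = 1580040.

1580040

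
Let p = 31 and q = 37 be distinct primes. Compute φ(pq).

φ(n) = (p − 1)(q − 1) = (31−1)(37−1) = 30·36 = 1080.

1080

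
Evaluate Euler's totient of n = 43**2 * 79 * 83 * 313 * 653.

2349786426624

φ(2477990366377) = 2477990366377 · (1 − 1/43) · (1 − 1/79) · (1 − 1/83) · (1 − 1/313) · (1 − 1/653)
       = 2477990366377 · 54646195968/57627682939 = 2349786426624.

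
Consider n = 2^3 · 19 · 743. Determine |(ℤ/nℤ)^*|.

53424

φ(2^3) = 2^2·(2−1) = 4·1 = 4.
φ(19) = 19 − 1 = 18.
φ(743) = 743 − 1 = 742.
Since φ is multiplicative, φ(112936) = 4 · 18 · 742 = 53424.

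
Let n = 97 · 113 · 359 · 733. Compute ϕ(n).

φ(2884354267) = 2884354267 · (1 − 1/97) · (1 − 1/113) · (1 − 1/359) · (1 − 1/733)
       = 2884354267 · 2817626112/2884354267 = 2817626112.

2817626112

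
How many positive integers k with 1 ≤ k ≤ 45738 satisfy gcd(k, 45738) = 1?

Prime factorization: 45738 = 2 × 3^3 × 7 × 11^2.
φ(2) = 2 − 1 = 1.
φ(3^3) = 3^2·(3−1) = 9·2 = 18.
φ(7) = 7 − 1 = 6.
φ(11^2) = 11^1·(11−1) = 11·10 = 110.
Multiply: 1 · 18 · 6 · 110 = 11880.

11880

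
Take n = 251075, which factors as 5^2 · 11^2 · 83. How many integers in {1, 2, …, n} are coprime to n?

180400

φ(5^2) = 5^1·(5−1) = 5·4 = 20.
φ(11^2) = 11^1·(11−1) = 11·10 = 110.
φ(83) = 83 − 1 = 82.
φ(251075) = 20 × 110 × 82 = 180400.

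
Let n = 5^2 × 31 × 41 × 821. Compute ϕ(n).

19680000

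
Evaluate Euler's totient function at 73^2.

5256

φ(5329) = 5329 · (1 − 1/73)
       = 5329 · 72/73 = 5256.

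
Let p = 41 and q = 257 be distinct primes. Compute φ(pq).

φ(pq) = (p−1)(q−1) = 40 · 256 = 10240.

10240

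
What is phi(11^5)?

146410

φ(161051) = 161051 · (1 − 1/11)
       = 161051 · 10/11 = 146410.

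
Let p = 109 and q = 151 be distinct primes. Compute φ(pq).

16200

φ(109) = 109 − 1 = 108.
φ(151) = 151 − 1 = 150.
Multiply: 108 · 150 = 16200.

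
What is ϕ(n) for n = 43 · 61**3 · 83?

φ(43) = 43 − 1 = 42.
φ(61^3) = 61^2·(61−1) = 3721·60 = 223260.
φ(83) = 83 − 1 = 82.
Multiply: 42 · 223260 · 82 = 768907440.

768907440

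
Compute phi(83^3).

564898

φ(571787) = 571787 · (1 − 1/83)
       = 571787 · 82/83 = 564898.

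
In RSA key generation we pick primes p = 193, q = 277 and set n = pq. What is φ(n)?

φ(n) = (p − 1)(q − 1) = (193−1)(277−1) = 192·276 = 52992.

52992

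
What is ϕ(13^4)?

φ(28561) = 28561 · (1 − 1/13)
       = 28561 · 12/13 = 26364.

26364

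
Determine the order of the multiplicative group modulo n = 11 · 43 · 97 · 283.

11370240

φ(11) = 11 − 1 = 10.
φ(43) = 43 − 1 = 42.
φ(97) = 97 − 1 = 96.
φ(283) = 283 − 1 = 282.
Since φ is multiplicative, φ(12984323) = 10 · 42 · 96 · 282 = 11370240.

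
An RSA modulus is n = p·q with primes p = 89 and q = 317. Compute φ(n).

27808

For distinct primes, φ(pq) = (p−1)(q−1) = 88 × 316 = 27808.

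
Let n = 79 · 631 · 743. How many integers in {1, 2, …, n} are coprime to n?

φ(79) = 79 − 1 = 78.
φ(631) = 631 − 1 = 630.
φ(743) = 743 − 1 = 742.
Multiply: 78 · 630 · 742 = 36461880.

36461880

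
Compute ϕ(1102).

504

1102 = 2 * 19 * 29.
φ(2) = 2 − 1 = 1.
φ(19) = 19 − 1 = 18.
φ(29) = 29 − 1 = 28.
Multiply: 1 · 18 · 28 = 504.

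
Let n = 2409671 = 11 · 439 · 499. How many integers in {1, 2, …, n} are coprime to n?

2181240

φ(11) = 11 − 1 = 10.
φ(439) = 439 − 1 = 438.
φ(499) = 499 − 1 = 498.
Multiply: 10 · 438 · 498 = 2181240.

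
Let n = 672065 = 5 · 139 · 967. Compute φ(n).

533232

φ(672065) = 672065 · (1 − 1/5) · (1 − 1/139) · (1 − 1/967)
       = 672065 · 533232/672065 = 533232.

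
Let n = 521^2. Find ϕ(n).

φ(271441) = 271441 · (1 − 1/521)
       = 271441 · 520/521 = 270920.

270920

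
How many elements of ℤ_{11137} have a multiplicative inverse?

First factor: 11137 = 7 · 37 · 43.
φ(7) = 7 − 1 = 6.
φ(37) = 37 − 1 = 36.
φ(43) = 43 − 1 = 42.
Since φ is multiplicative, φ(11137) = 6 · 36 · 42 = 9072.

9072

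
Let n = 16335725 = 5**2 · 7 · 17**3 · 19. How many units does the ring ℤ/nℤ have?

φ(5^2) = 5^1·(5−1) = 5·4 = 20.
φ(7) = 7 − 1 = 6.
φ(17^3) = 17^3 − 17^2 = 4913 − 289 = 4624.
φ(19) = 19 − 1 = 18.
φ(16335725) = 20 × 6 × 4624 × 18 = 9987840.

9987840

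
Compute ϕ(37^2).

1332

φ(37^2) = 37^2 − 37^1 = 1369 − 37 = 1332.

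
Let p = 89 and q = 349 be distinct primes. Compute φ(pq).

φ(pq) = (p−1)(q−1) = 88 · 348 = 30624.

30624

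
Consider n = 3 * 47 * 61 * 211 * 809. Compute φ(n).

φ(3) = 3 − 1 = 2.
φ(47) = 47 − 1 = 46.
φ(61) = 61 − 1 = 60.
φ(211) = 211 − 1 = 210.
φ(809) = 809 − 1 = 808.
Multiply: 2 · 46 · 60 · 210 · 808 = 936633600.

936633600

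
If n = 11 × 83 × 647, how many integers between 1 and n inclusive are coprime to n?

529720

φ(590711) = 590711 · (1 − 1/11) · (1 − 1/83) · (1 − 1/647)
       = 590711 · 529720/590711 = 529720.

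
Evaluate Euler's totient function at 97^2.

9312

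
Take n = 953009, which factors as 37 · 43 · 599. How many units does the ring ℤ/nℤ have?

904176

φ(953009) = 953009 · (1 − 1/37) · (1 − 1/43) · (1 − 1/599)
       = 953009 · 904176/953009 = 904176.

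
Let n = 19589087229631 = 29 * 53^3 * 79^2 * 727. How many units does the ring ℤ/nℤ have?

φ(29) = 29 − 1 = 28.
φ(53^3) = 53^3 − 53^2 = 148877 − 2809 = 146068.
φ(79^2) = 79^1·(79−1) = 79·78 = 6162.
φ(727) = 727 − 1 = 726.
Multiply: 28 · 146068 · 6162 · 726 = 18296643613248.

18296643613248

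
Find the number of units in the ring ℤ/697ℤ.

Prime factorization: 697 = 17 · 41.
φ(17) = 17 − 1 = 16.
φ(41) = 41 − 1 = 40.
φ(697) = 16 × 40 = 640.

640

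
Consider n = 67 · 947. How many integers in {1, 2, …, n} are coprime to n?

φ(67) = 67 − 1 = 66.
φ(947) = 947 − 1 = 946.
Multiply: 66 · 946 = 62436.

62436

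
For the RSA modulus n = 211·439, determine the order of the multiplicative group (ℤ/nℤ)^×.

For distinct primes, φ(pq) = (p−1)(q−1) = 210 × 438 = 91980.

91980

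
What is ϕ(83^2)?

6806

φ(6889) = 6889 · (1 − 1/83)
       = 6889 · 82/83 = 6806.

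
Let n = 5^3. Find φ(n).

100

φ(5^3) = 5^3 − 5^2 = 125 − 25 = 100.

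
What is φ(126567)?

Factor 126567: 126567 = 3^2 · 7^3 · 41.
φ(3^2) = 3^2 − 3^1 = 9 − 3 = 6.
φ(7^3) = 7^2·(7−1) = 49·6 = 294.
φ(41) = 41 − 1 = 40.
φ(126567) = 6 × 294 × 40 = 70560.

70560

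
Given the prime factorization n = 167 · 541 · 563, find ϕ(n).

50377680

φ(167) = 167 − 1 = 166.
φ(541) = 541 − 1 = 540.
φ(563) = 563 − 1 = 562.
Since φ is multiplicative, φ(50865361) = 166 · 540 · 562 = 50377680.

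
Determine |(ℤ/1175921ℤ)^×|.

First factor: 1175921 = 23 · 29 · 41 · 43.
φ(23) = 23 − 1 = 22.
φ(29) = 29 − 1 = 28.
φ(41) = 41 − 1 = 40.
φ(43) = 43 − 1 = 42.
Multiply: 22 · 28 · 40 · 42 = 1034880.

1034880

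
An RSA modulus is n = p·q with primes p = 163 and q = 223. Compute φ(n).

35964

φ(n) = (p − 1)(q − 1) = (163−1)(223−1) = 162·222 = 35964.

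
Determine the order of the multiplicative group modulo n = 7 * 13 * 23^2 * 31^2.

φ(7) = 7 − 1 = 6.
φ(13) = 13 − 1 = 12.
φ(23^2) = 23^1·(23−1) = 23·22 = 506.
φ(31^2) = 31^1·(31−1) = 31·30 = 930.
Multiply: 6 · 12 · 506 · 930 = 33881760.

33881760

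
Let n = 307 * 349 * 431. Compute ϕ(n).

45789840

φ(307) = 307 − 1 = 306.
φ(349) = 349 − 1 = 348.
φ(431) = 431 − 1 = 430.
φ(46178633) = 306 × 348 × 430 = 45789840.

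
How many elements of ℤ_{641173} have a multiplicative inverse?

First factor: 641173 = 13 * 31 * 37 * 43.
φ(13) = 13 − 1 = 12.
φ(31) = 31 − 1 = 30.
φ(37) = 37 − 1 = 36.
φ(43) = 43 − 1 = 42.
Multiply: 12 · 30 · 36 · 42 = 544320.

544320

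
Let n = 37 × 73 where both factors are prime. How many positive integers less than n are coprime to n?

2592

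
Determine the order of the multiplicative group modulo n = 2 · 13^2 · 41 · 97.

599040

φ(1344226) = 1344226 · (1 − 1/2) · (1 − 1/13) · (1 − 1/41) · (1 − 1/97)
       = 1344226 · 46080/103402 = 599040.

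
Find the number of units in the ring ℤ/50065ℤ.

Factor 50065: 50065 = 5 · 17 · 19 · 31.
φ(50065) = 50065 · (1 − 1/5) · (1 − 1/17) · (1 − 1/19) · (1 − 1/31)
       = 50065 · 34560/50065 = 34560.

34560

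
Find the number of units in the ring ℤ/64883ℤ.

47520

64883 = 7 · 13 · 23 · 31.
φ(7) = 7 − 1 = 6.
φ(13) = 13 − 1 = 12.
φ(23) = 23 − 1 = 22.
φ(31) = 31 − 1 = 30.
φ(64883) = 6 × 12 × 22 × 30 = 47520.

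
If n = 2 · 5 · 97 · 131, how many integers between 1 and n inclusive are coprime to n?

49920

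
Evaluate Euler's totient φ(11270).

3696

Factor 11270: 11270 = 2 × 5 × 7**2 × 23.
φ(11270) = 11270 · (1 − 1/2) · (1 − 1/5) · (1 − 1/7) · (1 − 1/23)
       = 11270 · 528/1610 = 3696.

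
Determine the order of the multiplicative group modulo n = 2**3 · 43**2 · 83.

592368

φ(2^3) = 2^2·(2−1) = 4·1 = 4.
φ(43^2) = 43^2 − 43^1 = 1849 − 43 = 1806.
φ(83) = 83 − 1 = 82.
Multiply: 4 · 1806 · 82 = 592368.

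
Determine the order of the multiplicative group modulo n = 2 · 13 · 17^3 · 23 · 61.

φ(179216414) = 179216414 · (1 − 1/2) · (1 − 1/13) · (1 − 1/17) · (1 − 1/23) · (1 − 1/61)
       = 179216414 · 253440/620126 = 73244160.

73244160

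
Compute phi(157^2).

24492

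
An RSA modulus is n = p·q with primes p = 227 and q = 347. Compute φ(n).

78196

φ(pq) = (p−1)(q−1) = 226 · 346 = 78196.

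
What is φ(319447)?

319447 = 17 × 19 × 23 × 43.
φ(17) = 17 − 1 = 16.
φ(19) = 19 − 1 = 18.
φ(23) = 23 − 1 = 22.
φ(43) = 43 − 1 = 42.
Since φ is multiplicative, φ(319447) = 16 · 18 · 22 · 42 = 266112.

266112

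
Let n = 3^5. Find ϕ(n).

162

φ(3^5) = 3^4·(3−1) = 81·2 = 162.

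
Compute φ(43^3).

φ(79507) = 79507 · (1 − 1/43)
       = 79507 · 42/43 = 77658.

77658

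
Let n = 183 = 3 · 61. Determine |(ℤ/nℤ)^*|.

φ(183) = 183 · (1 − 1/3) · (1 − 1/61)
       = 183 · 120/183 = 120.

120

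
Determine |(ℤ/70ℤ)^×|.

24

First factor: 70 = 2 * 5 * 7.
φ(70) = 70 · (1 − 1/2) · (1 − 1/5) · (1 − 1/7)
       = 70 · 24/70 = 24.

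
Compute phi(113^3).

φ(1442897) = 1442897 · (1 − 1/113)
       = 1442897 · 112/113 = 1430128.

1430128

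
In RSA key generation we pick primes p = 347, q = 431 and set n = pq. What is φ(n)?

φ(347) = 347 − 1 = 346.
φ(431) = 431 − 1 = 430.
φ(149557) = 346 × 430 = 148780.

148780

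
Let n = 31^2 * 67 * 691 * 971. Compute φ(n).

φ(31^2) = 31^2 − 31^1 = 961 − 31 = 930.
φ(67) = 67 − 1 = 66.
φ(691) = 691 − 1 = 690.
φ(971) = 971 − 1 = 970.
φ(43201165907) = 930 × 66 × 690 × 970 = 41081634000.

41081634000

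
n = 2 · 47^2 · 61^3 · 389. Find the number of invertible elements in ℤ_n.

187282990560

φ(390090000562) = 390090000562 · (1 − 1/2) · (1 − 1/47) · (1 − 1/61) · (1 − 1/389)
       = 390090000562 · 1070880/2230526 = 187282990560.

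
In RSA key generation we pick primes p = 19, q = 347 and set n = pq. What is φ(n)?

For distinct primes, φ(pq) = (p−1)(q−1) = 18 × 346 = 6228.

6228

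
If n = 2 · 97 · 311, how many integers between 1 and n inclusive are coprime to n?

φ(60334) = 60334 · (1 − 1/2) · (1 − 1/97) · (1 − 1/311)
       = 60334 · 29760/60334 = 29760.

29760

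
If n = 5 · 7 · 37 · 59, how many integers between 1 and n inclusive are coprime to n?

50112

φ(76405) = 76405 · (1 − 1/5) · (1 − 1/7) · (1 − 1/37) · (1 − 1/59)
       = 76405 · 50112/76405 = 50112.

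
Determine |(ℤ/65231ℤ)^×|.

First factor: 65231 = 37 × 41 × 43.
φ(65231) = 65231 · (1 − 1/37) · (1 − 1/41) · (1 − 1/43)
       = 65231 · 60480/65231 = 60480.

60480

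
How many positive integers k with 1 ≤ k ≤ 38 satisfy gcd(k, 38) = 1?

First factor: 38 = 2 · 19.
φ(2) = 2 − 1 = 1.
φ(19) = 19 − 1 = 18.
φ(38) = 1 × 18 = 18.

18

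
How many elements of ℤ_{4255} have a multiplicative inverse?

3168

4255 = 5 · 23 · 37.
φ(4255) = 4255 · (1 − 1/5) · (1 − 1/23) · (1 − 1/37)
       = 4255 · 3168/4255 = 3168.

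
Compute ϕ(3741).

First factor: 3741 = 3 * 29 * 43.
φ(3741) = 3741 · (1 − 1/3) · (1 − 1/29) · (1 − 1/43)
       = 3741 · 2352/3741 = 2352.

2352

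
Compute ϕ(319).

280

First factor: 319 = 11 * 29.
φ(11) = 11 − 1 = 10.
φ(29) = 29 − 1 = 28.
Since φ is multiplicative, φ(319) = 10 · 28 = 280.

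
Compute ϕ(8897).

Prime factorization: 8897 = 7 · 31 · 41.
φ(8897) = 8897 · (1 − 1/7) · (1 − 1/31) · (1 − 1/41)
       = 8897 · 7200/8897 = 7200.

7200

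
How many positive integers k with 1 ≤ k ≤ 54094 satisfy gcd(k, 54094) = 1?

24192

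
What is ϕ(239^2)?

56882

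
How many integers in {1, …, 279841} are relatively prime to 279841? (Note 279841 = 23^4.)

φ(279841) = 279841 · (1 − 1/23)
       = 279841 · 22/23 = 267674.

267674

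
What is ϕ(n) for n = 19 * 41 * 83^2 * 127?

617440320

φ(681549437) = 681549437 · (1 − 1/19) · (1 − 1/41) · (1 − 1/83) · (1 − 1/127)
       = 681549437 · 7439040/8211439 = 617440320.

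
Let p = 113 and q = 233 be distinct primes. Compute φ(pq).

φ(26329) = 26329 · (1 − 1/113) · (1 − 1/233)
       = 26329 · 25984/26329 = 25984.

25984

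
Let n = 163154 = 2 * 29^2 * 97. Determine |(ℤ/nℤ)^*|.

φ(163154) = 163154 · (1 − 1/2) · (1 − 1/29) · (1 − 1/97)
       = 163154 · 2688/5626 = 77952.

77952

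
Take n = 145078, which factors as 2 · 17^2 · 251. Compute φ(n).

φ(145078) = 145078 · (1 − 1/2) · (1 − 1/17) · (1 − 1/251)
       = 145078 · 4000/8534 = 68000.

68000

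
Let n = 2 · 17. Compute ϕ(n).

φ(2) = 2 − 1 = 1.
φ(17) = 17 − 1 = 16.
Since φ is multiplicative, φ(34) = 1 · 16 = 16.

16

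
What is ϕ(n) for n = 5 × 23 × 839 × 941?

69319360

φ(90792385) = 90792385 · (1 − 1/5) · (1 − 1/23) · (1 − 1/839) · (1 − 1/941)
       = 90792385 · 69319360/90792385 = 69319360.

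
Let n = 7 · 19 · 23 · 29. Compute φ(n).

φ(7) = 7 − 1 = 6.
φ(19) = 19 − 1 = 18.
φ(23) = 23 − 1 = 22.
φ(29) = 29 − 1 = 28.
φ(88711) = 6 × 18 × 22 × 28 = 66528.

66528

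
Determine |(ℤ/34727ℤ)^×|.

Factor 34727: 34727 = 7 × 11^2 × 41.
φ(7) = 7 − 1 = 6.
φ(11^2) = 11^1·(11−1) = 11·10 = 110.
φ(41) = 41 − 1 = 40.
φ(34727) = 6 × 110 × 40 = 26400.

26400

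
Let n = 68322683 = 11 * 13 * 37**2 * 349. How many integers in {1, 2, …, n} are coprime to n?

55624320

φ(11) = 11 − 1 = 10.
φ(13) = 13 − 1 = 12.
φ(37^2) = 37^2 − 37^1 = 1369 − 37 = 1332.
φ(349) = 349 − 1 = 348.
φ(68322683) = 10 × 12 × 1332 × 348 = 55624320.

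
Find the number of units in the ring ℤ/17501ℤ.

15120

First factor: 17501 = 11 · 37 · 43.
φ(17501) = 17501 · (1 − 1/11) · (1 − 1/37) · (1 − 1/43)
       = 17501 · 15120/17501 = 15120.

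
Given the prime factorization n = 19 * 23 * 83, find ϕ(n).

32472

φ(36271) = 36271 · (1 − 1/19) · (1 − 1/23) · (1 − 1/83)
       = 36271 · 32472/36271 = 32472.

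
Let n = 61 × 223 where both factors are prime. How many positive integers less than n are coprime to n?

13320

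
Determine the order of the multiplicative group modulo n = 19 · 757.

φ(14383) = 14383 · (1 − 1/19) · (1 − 1/757)
       = 14383 · 13608/14383 = 13608.

13608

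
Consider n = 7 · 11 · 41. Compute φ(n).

2400

φ(7) = 7 − 1 = 6.
φ(11) = 11 − 1 = 10.
φ(41) = 41 − 1 = 40.
φ(3157) = 6 × 10 × 40 = 2400.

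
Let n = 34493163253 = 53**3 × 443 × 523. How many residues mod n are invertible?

φ(53^3) = 53^2·(53−1) = 2809·52 = 146068.
φ(443) = 443 − 1 = 442.
φ(523) = 523 − 1 = 522.
Multiply: 146068 · 442 · 522 = 33701393232.

33701393232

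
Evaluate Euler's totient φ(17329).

15120

Prime factorization: 17329 = 13 · 31 · 43.
φ(13) = 13 − 1 = 12.
φ(31) = 31 − 1 = 30.
φ(43) = 43 − 1 = 42.
Multiply: 12 · 30 · 42 = 15120.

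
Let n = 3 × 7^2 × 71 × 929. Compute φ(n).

φ(9695973) = 9695973 · (1 − 1/3) · (1 − 1/7) · (1 − 1/71) · (1 − 1/929)
       = 9695973 · 779520/1385139 = 5456640.

5456640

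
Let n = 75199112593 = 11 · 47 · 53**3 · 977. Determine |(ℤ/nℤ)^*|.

65578689280

φ(75199112593) = 75199112593 · (1 − 1/11) · (1 − 1/47) · (1 − 1/53) · (1 − 1/977)
       = 75199112593 · 23345920/26770777 = 65578689280.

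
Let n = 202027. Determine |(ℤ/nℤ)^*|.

First factor: 202027 = 7**3 * 19 * 31.
φ(202027) = 202027 · (1 − 1/7) · (1 − 1/19) · (1 − 1/31)
       = 202027 · 3240/4123 = 158760.

158760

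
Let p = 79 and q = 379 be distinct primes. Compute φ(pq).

φ(29941) = 29941 · (1 − 1/79) · (1 − 1/379)
       = 29941 · 29484/29941 = 29484.

29484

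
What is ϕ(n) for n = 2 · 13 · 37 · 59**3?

87219936

φ(2) = 2 − 1 = 1.
φ(13) = 13 − 1 = 12.
φ(37) = 37 − 1 = 36.
φ(59^3) = 59^3 − 59^2 = 205379 − 3481 = 201898.
Since φ is multiplicative, φ(197574598) = 1 · 12 · 36 · 201898 = 87219936.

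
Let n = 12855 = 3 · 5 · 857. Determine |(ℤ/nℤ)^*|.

6848

φ(3) = 3 − 1 = 2.
φ(5) = 5 − 1 = 4.
φ(857) = 857 − 1 = 856.
Multiply: 2 · 4 · 856 = 6848.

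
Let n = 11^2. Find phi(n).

φ(121) = 121 · (1 − 1/11)
       = 121 · 10/11 = 110.

110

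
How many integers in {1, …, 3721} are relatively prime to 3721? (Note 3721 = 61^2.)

φ(61^2) = 61^1·(61−1) = 61·60 = 3660.

3660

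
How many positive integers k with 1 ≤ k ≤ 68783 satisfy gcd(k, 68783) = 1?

56160

First factor: 68783 = 11 · 13^2 · 37.
φ(68783) = 68783 · (1 − 1/11) · (1 − 1/13) · (1 − 1/37)
       = 68783 · 4320/5291 = 56160.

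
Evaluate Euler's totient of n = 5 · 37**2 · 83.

436896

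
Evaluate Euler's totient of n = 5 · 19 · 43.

φ(4085) = 4085 · (1 − 1/5) · (1 − 1/19) · (1 − 1/43)
       = 4085 · 3024/4085 = 3024.

3024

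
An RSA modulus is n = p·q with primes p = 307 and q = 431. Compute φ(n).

131580

φ(n) = (p − 1)(q − 1) = (307−1)(431−1) = 306·430 = 131580.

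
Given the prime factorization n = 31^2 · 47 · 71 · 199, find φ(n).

φ(31^2) = 31^2 − 31^1 = 961 − 31 = 930.
φ(47) = 47 − 1 = 46.
φ(71) = 71 − 1 = 70.
φ(199) = 199 − 1 = 198.
Multiply: 930 · 46 · 70 · 198 = 592930800.

592930800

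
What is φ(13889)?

12096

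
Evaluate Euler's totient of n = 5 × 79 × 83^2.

2123472

φ(5) = 5 − 1 = 4.
φ(79) = 79 − 1 = 78.
φ(83^2) = 83^2 − 83^1 = 6889 − 83 = 6806.
φ(2721155) = 4 × 78 × 6806 = 2123472.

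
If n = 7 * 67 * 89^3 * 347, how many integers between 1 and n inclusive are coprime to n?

95506728768

φ(7) = 7 − 1 = 6.
φ(67) = 67 − 1 = 66.
φ(89^3) = 89^3 − 89^2 = 704969 − 7921 = 697048.
φ(347) = 347 − 1 = 346.
Since φ is multiplicative, φ(114728769967) = 6 · 66 · 697048 · 346 = 95506728768.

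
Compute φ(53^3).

φ(53^3) = 53^2·(53−1) = 2809·52 = 146068.

146068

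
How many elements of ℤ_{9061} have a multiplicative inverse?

7680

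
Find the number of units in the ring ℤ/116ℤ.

56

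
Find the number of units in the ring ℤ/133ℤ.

Prime factorization: 133 = 7 * 19.
φ(7) = 7 − 1 = 6.
φ(19) = 19 − 1 = 18.
Since φ is multiplicative, φ(133) = 6 · 18 = 108.

108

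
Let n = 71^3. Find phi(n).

φ(357911) = 357911 · (1 − 1/71)
       = 357911 · 70/71 = 352870.

352870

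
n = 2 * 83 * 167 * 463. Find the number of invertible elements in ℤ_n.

φ(2) = 2 − 1 = 1.
φ(83) = 83 − 1 = 82.
φ(167) = 167 − 1 = 166.
φ(463) = 463 − 1 = 462.
Since φ is multiplicative, φ(12835286) = 1 · 82 · 166 · 462 = 6288744.

6288744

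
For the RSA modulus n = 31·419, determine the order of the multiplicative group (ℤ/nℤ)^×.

φ(pq) = (p−1)(q−1) = 30 · 418 = 12540.

12540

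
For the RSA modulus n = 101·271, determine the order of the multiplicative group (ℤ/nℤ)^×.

φ(101) = 101 − 1 = 100.
φ(271) = 271 − 1 = 270.
φ(27371) = 100 × 270 = 27000.

27000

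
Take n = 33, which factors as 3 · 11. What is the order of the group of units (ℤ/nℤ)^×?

20

φ(33) = 33 · (1 − 1/3) · (1 − 1/11)
       = 33 · 20/33 = 20.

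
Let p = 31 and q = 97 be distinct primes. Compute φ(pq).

φ(n) = (p − 1)(q − 1) = (31−1)(97−1) = 30·96 = 2880.

2880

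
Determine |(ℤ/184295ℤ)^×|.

134400

First factor: 184295 = 5 * 29 * 31 * 41.
φ(5) = 5 − 1 = 4.
φ(29) = 29 − 1 = 28.
φ(31) = 31 − 1 = 30.
φ(41) = 41 − 1 = 40.
Since φ is multiplicative, φ(184295) = 4 · 28 · 30 · 40 = 134400.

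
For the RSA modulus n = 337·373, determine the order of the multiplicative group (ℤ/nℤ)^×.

φ(125701) = 125701 · (1 − 1/337) · (1 − 1/373)
       = 125701 · 124992/125701 = 124992.

124992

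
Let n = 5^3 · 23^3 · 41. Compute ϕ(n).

46552000

φ(5^3) = 5^3 − 5^2 = 125 − 25 = 100.
φ(23^3) = 23^3 − 23^2 = 12167 − 529 = 11638.
φ(41) = 41 − 1 = 40.
φ(62355875) = 100 × 11638 × 40 = 46552000.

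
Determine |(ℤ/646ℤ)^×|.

Factor 646: 646 = 2 × 17 × 19.
φ(2) = 2 − 1 = 1.
φ(17) = 17 − 1 = 16.
φ(19) = 19 − 1 = 18.
Multiply: 1 · 16 · 18 = 288.

288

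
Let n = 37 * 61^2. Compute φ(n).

131760

φ(37) = 37 − 1 = 36.
φ(61^2) = 61^1·(61−1) = 61·60 = 3660.
Multiply: 36 · 3660 = 131760.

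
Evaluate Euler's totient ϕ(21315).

9408

21315 = 3 × 5 × 7^2 × 29.
φ(21315) = 21315 · (1 − 1/3) · (1 − 1/5) · (1 − 1/7) · (1 − 1/29)
       = 21315 · 1344/3045 = 9408.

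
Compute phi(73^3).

383688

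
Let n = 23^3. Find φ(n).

φ(23^3) = 23^3 − 23^2 = 12167 − 529 = 11638.

11638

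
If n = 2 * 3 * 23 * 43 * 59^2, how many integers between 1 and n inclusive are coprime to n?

φ(20656254) = 20656254 · (1 − 1/2) · (1 − 1/3) · (1 − 1/23) · (1 − 1/43) · (1 − 1/59)
       = 20656254 · 107184/350106 = 6323856.

6323856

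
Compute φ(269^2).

φ(269^2) = 269^2 − 269^1 = 72361 − 269 = 72092.

72092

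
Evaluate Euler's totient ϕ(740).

Prime factorization: 740 = 2^2 × 5 × 37.
φ(2^2) = 2^1·(2−1) = 2·1 = 2.
φ(5) = 5 − 1 = 4.
φ(37) = 37 − 1 = 36.
φ(740) = 2 × 4 × 36 = 288.

288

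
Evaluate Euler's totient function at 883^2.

778806

φ(883^2) = 883^2 − 883^1 = 779689 − 883 = 778806.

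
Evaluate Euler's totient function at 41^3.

67240

φ(41^3) = 41^2·(41−1) = 1681·40 = 67240.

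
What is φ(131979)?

Prime factorization: 131979 = 3 · 29 · 37 · 41.
φ(3) = 3 − 1 = 2.
φ(29) = 29 − 1 = 28.
φ(37) = 37 − 1 = 36.
φ(41) = 41 − 1 = 40.
Since φ is multiplicative, φ(131979) = 2 · 28 · 36 · 40 = 80640.

80640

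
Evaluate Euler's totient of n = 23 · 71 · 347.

φ(23) = 23 − 1 = 22.
φ(71) = 71 − 1 = 70.
φ(347) = 347 − 1 = 346.
Multiply: 22 · 70 · 346 = 532840.

532840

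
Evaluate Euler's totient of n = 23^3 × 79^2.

φ(75934247) = 75934247 · (1 − 1/23) · (1 − 1/79)
       = 75934247 · 1716/1817 = 71713356.

71713356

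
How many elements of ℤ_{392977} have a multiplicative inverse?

Factor 392977: 392977 = 13 · 19 · 37 · 43.
φ(13) = 13 − 1 = 12.
φ(19) = 19 − 1 = 18.
φ(37) = 37 − 1 = 36.
φ(43) = 43 − 1 = 42.
Multiply: 12 · 18 · 36 · 42 = 326592.

326592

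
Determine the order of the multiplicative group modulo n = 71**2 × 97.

477120

φ(488977) = 488977 · (1 − 1/71) · (1 − 1/97)
       = 488977 · 6720/6887 = 477120.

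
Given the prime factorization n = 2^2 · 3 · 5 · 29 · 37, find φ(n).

16128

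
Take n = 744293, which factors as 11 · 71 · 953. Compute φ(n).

φ(11) = 11 − 1 = 10.
φ(71) = 71 − 1 = 70.
φ(953) = 953 − 1 = 952.
φ(744293) = 10 × 70 × 952 = 666400.

666400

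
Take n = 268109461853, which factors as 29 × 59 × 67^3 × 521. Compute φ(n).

250197467520

φ(268109461853) = 268109461853 · (1 − 1/29) · (1 − 1/59) · (1 − 1/67) · (1 − 1/521)
       = 268109461853 · 55735680/59725877 = 250197467520.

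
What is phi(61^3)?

φ(226981) = 226981 · (1 − 1/61)
       = 226981 · 60/61 = 223260.

223260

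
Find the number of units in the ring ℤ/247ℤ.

247 = 13 · 19.
φ(13) = 13 − 1 = 12.
φ(19) = 19 − 1 = 18.
Multiply: 12 · 18 = 216.

216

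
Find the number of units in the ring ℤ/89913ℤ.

First factor: 89913 = 3 · 17 · 41 · 43.
φ(3) = 3 − 1 = 2.
φ(17) = 17 − 1 = 16.
φ(41) = 41 − 1 = 40.
φ(43) = 43 − 1 = 42.
Multiply: 2 · 16 · 40 · 42 = 53760.

53760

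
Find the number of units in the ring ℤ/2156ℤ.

840

First factor: 2156 = 2**2 · 7**2 · 11.
φ(2^2) = 2^1·(2−1) = 2·1 = 2.
φ(7^2) = 7^1·(7−1) = 7·6 = 42.
φ(11) = 11 − 1 = 10.
Since φ is multiplicative, φ(2156) = 2 · 42 · 10 = 840.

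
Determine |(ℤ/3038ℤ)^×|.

1260

Prime factorization: 3038 = 2 * 7^2 * 31.
φ(3038) = 3038 · (1 − 1/2) · (1 − 1/7) · (1 − 1/31)
       = 3038 · 180/434 = 1260.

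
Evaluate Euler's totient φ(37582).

First factor: 37582 = 2 · 19 · 23 · 43.
φ(2) = 2 − 1 = 1.
φ(19) = 19 − 1 = 18.
φ(23) = 23 − 1 = 22.
φ(43) = 43 − 1 = 42.
Multiply: 1 · 18 · 22 · 42 = 16632.

16632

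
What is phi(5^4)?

500

φ(5^4) = 5^4 − 5^3 = 625 − 125 = 500.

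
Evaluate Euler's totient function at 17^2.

φ(17^2) = 17^2 − 17^1 = 289 − 17 = 272.

272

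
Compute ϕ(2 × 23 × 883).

φ(2) = 2 − 1 = 1.
φ(23) = 23 − 1 = 22.
φ(883) = 883 − 1 = 882.
Multiply: 1 · 22 · 882 = 19404.

19404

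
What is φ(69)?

44

Factor 69: 69 = 3 * 23.
φ(69) = 69 · (1 − 1/3) · (1 − 1/23)
       = 69 · 44/69 = 44.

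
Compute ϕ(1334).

1334 = 2 * 23 * 29.
φ(1334) = 1334 · (1 − 1/2) · (1 − 1/23) · (1 − 1/29)
       = 1334 · 616/1334 = 616.

616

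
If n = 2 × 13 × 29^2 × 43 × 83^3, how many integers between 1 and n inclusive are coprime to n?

231183376704

φ(2) = 2 − 1 = 1.
φ(13) = 13 − 1 = 12.
φ(29^2) = 29^2 − 29^1 = 841 − 29 = 812.
φ(43) = 43 − 1 = 42.
φ(83^3) = 83^3 − 83^2 = 571787 − 6889 = 564898.
φ(537615865306) = 1 × 12 × 812 × 42 × 564898 = 231183376704.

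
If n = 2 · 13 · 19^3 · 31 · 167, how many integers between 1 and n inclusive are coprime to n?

φ(2) = 2 − 1 = 1.
φ(13) = 13 − 1 = 12.
φ(19^3) = 19^3 − 19^2 = 6859 − 361 = 6498.
φ(31) = 31 − 1 = 30.
φ(167) = 167 − 1 = 166.
φ(923235118) = 1 × 12 × 6498 × 30 × 166 = 388320480.

388320480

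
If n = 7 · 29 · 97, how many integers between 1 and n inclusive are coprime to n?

16128

φ(7) = 7 − 1 = 6.
φ(29) = 29 − 1 = 28.
φ(97) = 97 − 1 = 96.
φ(19691) = 6 × 28 × 96 = 16128.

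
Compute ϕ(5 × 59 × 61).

13920

φ(5) = 5 − 1 = 4.
φ(59) = 59 − 1 = 58.
φ(61) = 61 − 1 = 60.
Multiply: 4 · 58 · 60 = 13920.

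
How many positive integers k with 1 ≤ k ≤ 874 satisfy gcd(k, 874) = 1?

Prime factorization: 874 = 2 · 19 · 23.
φ(874) = 874 · (1 − 1/2) · (1 − 1/19) · (1 − 1/23)
       = 874 · 396/874 = 396.

396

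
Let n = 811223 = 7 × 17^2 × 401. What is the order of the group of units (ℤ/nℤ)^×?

φ(7) = 7 − 1 = 6.
φ(17^2) = 17^2 − 17^1 = 289 − 17 = 272.
φ(401) = 401 − 1 = 400.
Multiply: 6 · 272 · 400 = 652800.

652800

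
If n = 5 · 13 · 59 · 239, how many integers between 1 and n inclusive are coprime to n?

φ(5) = 5 − 1 = 4.
φ(13) = 13 − 1 = 12.
φ(59) = 59 − 1 = 58.
φ(239) = 239 − 1 = 238.
φ(916565) = 4 × 12 × 58 × 238 = 662592.

662592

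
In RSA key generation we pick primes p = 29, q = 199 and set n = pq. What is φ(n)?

5544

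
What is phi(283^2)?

φ(283^2) = 283^1·(283−1) = 283·282 = 79806.

79806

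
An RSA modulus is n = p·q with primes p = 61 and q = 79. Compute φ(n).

4680

φ(n) = (p − 1)(q − 1) = (61−1)(79−1) = 60·78 = 4680.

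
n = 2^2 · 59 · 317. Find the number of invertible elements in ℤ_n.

φ(74812) = 74812 · (1 − 1/2) · (1 − 1/59) · (1 − 1/317)
       = 74812 · 18328/37406 = 36656.

36656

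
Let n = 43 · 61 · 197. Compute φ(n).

493920

φ(516731) = 516731 · (1 − 1/43) · (1 − 1/61) · (1 − 1/197)
       = 516731 · 493920/516731 = 493920.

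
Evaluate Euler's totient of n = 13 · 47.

552

φ(13) = 13 − 1 = 12.
φ(47) = 47 − 1 = 46.
Multiply: 12 · 46 = 552.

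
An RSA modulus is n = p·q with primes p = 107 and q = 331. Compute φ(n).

φ(35417) = 35417 · (1 − 1/107) · (1 − 1/331)
       = 35417 · 34980/35417 = 34980.

34980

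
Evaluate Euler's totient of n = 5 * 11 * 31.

1200

φ(5) = 5 − 1 = 4.
φ(11) = 11 − 1 = 10.
φ(31) = 31 − 1 = 30.
Since φ is multiplicative, φ(1705) = 4 · 10 · 30 = 1200.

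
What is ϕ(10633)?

10633 = 7^3 · 31.
φ(7^3) = 7^3 − 7^2 = 343 − 49 = 294.
φ(31) = 31 − 1 = 30.
Multiply: 294 · 30 = 8820.

8820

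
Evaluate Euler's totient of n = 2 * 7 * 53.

312

φ(742) = 742 · (1 − 1/2) · (1 − 1/7) · (1 − 1/53)
       = 742 · 312/742 = 312.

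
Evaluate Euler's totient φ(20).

Factor 20: 20 = 2^2 * 5.
φ(2^2) = 2^1·(2−1) = 2·1 = 2.
φ(5) = 5 − 1 = 4.
Multiply: 2 · 4 = 8.

8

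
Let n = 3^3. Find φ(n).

18

φ(3^3) = 3^3 − 3^2 = 27 − 9 = 18.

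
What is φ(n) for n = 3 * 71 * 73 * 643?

φ(9998007) = 9998007 · (1 − 1/3) · (1 − 1/71) · (1 − 1/73) · (1 − 1/643)
       = 9998007 · 6471360/9998007 = 6471360.

6471360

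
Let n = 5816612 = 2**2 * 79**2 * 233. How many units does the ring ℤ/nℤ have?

φ(5816612) = 5816612 · (1 − 1/2) · (1 − 1/79) · (1 − 1/233)
       = 5816612 · 18096/36814 = 2859168.

2859168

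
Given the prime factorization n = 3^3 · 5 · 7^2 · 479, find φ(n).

φ(3168585) = 3168585 · (1 − 1/3) · (1 − 1/5) · (1 − 1/7) · (1 − 1/479)
       = 3168585 · 22944/50295 = 1445472.

1445472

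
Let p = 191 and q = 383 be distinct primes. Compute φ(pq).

φ(73153) = 73153 · (1 − 1/191) · (1 − 1/383)
       = 73153 · 72580/73153 = 72580.

72580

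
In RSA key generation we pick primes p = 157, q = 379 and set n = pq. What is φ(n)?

φ(pq) = (p−1)(q−1) = 156 · 378 = 58968.

58968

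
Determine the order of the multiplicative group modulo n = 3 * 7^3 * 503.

φ(517587) = 517587 · (1 − 1/3) · (1 − 1/7) · (1 − 1/503)
       = 517587 · 6024/10563 = 295176.

295176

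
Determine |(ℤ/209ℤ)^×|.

180

209 = 11 · 19.
φ(11) = 11 − 1 = 10.
φ(19) = 19 − 1 = 18.
Multiply: 10 · 18 = 180.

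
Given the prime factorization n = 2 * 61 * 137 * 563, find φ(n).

4585920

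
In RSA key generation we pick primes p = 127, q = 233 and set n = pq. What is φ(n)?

29232

φ(n) = (p − 1)(q − 1) = (127−1)(233−1) = 126·232 = 29232.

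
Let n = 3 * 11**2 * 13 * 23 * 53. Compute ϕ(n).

3020160

φ(5752461) = 5752461 · (1 − 1/3) · (1 − 1/11) · (1 − 1/13) · (1 − 1/23) · (1 − 1/53)
       = 5752461 · 274560/522951 = 3020160.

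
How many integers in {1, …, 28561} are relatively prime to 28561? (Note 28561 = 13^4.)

φ(13^4) = 13^4 − 13^3 = 28561 − 2197 = 26364.

26364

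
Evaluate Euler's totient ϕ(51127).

47040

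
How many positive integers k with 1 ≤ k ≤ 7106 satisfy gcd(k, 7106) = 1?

7106 = 2 · 11 · 17 · 19.
φ(7106) = 7106 · (1 − 1/2) · (1 − 1/11) · (1 − 1/17) · (1 − 1/19)
       = 7106 · 2880/7106 = 2880.

2880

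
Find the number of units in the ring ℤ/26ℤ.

12

Factor 26: 26 = 2 * 13.
φ(26) = 26 · (1 − 1/2) · (1 − 1/13)
       = 26 · 12/26 = 12.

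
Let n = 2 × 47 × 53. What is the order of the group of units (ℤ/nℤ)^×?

2392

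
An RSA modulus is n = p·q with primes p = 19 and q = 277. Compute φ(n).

4968

For distinct primes, φ(pq) = (p−1)(q−1) = 18 × 276 = 4968.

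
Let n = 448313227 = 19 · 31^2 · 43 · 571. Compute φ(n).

400755600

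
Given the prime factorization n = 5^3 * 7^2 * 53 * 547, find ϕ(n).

119246400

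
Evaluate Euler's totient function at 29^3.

23548

φ(24389) = 24389 · (1 − 1/29)
       = 24389 · 28/29 = 23548.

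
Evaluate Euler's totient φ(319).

319 = 11 · 29.
φ(319) = 319 · (1 − 1/11) · (1 − 1/29)
       = 319 · 280/319 = 280.

280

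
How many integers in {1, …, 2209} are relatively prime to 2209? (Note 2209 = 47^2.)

φ(2209) = 2209 · (1 − 1/47)
       = 2209 · 46/47 = 2162.

2162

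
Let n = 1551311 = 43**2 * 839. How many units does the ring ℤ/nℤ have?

φ(43^2) = 43^1·(43−1) = 43·42 = 1806.
φ(839) = 839 − 1 = 838.
Since φ is multiplicative, φ(1551311) = 1806 · 838 = 1513428.

1513428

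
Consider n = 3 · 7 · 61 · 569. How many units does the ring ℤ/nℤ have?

408960

φ(728889) = 728889 · (1 − 1/3) · (1 − 1/7) · (1 − 1/61) · (1 − 1/569)
       = 728889 · 408960/728889 = 408960.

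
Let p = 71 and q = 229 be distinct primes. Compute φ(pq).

15960

φ(71) = 71 − 1 = 70.
φ(229) = 229 − 1 = 228.
Since φ is multiplicative, φ(16259) = 70 · 228 = 15960.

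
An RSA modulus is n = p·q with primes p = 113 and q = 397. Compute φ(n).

φ(44861) = 44861 · (1 − 1/113) · (1 − 1/397)
       = 44861 · 44352/44861 = 44352.

44352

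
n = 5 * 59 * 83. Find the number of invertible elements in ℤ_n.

φ(24485) = 24485 · (1 − 1/5) · (1 − 1/59) · (1 − 1/83)
       = 24485 · 19024/24485 = 19024.

19024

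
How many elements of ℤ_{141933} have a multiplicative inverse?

Prime factorization: 141933 = 3 × 11^2 × 17 × 23.
φ(3) = 3 − 1 = 2.
φ(11^2) = 11^1·(11−1) = 11·10 = 110.
φ(17) = 17 − 1 = 16.
φ(23) = 23 − 1 = 22.
Since φ is multiplicative, φ(141933) = 2 · 110 · 16 · 22 = 77440.

77440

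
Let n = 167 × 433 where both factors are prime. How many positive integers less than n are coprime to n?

For distinct primes, φ(pq) = (p−1)(q−1) = 166 × 432 = 71712.

71712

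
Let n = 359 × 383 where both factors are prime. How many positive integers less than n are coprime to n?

φ(pq) = (p−1)(q−1) = 358 · 382 = 136756.

136756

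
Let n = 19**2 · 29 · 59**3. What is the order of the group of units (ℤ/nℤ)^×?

φ(2150112751) = 2150112751 · (1 − 1/19) · (1 − 1/29) · (1 − 1/59)
       = 2150112751 · 29232/32509 = 1933375248.

1933375248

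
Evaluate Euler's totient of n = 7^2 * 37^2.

55944

φ(67081) = 67081 · (1 − 1/7) · (1 − 1/37)
       = 67081 · 216/259 = 55944.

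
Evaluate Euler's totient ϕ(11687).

10080

11687 = 13 · 29 · 31.
φ(13) = 13 − 1 = 12.
φ(29) = 29 − 1 = 28.
φ(31) = 31 − 1 = 30.
φ(11687) = 12 × 28 × 30 = 10080.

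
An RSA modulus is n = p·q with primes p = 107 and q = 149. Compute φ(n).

For distinct primes, φ(pq) = (p−1)(q−1) = 106 × 148 = 15688.

15688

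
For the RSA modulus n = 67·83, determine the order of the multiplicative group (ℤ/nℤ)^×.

5412

φ(5561) = 5561 · (1 − 1/67) · (1 − 1/83)
       = 5561 · 5412/5561 = 5412.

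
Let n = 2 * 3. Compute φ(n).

2

φ(6) = 6 · (1 − 1/2) · (1 − 1/3)
       = 6 · 2/6 = 2.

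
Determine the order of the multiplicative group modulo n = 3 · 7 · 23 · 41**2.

φ(3) = 3 − 1 = 2.
φ(7) = 7 − 1 = 6.
φ(23) = 23 − 1 = 22.
φ(41^2) = 41^1·(41−1) = 41·40 = 1640.
Multiply: 2 · 6 · 22 · 1640 = 432960.

432960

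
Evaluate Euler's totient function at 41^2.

1640

φ(41^2) = 41^2 − 41^1 = 1681 − 41 = 1640.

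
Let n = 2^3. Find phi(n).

4

φ(8) = 8 · (1 − 1/2)
       = 8 · 1/2 = 4.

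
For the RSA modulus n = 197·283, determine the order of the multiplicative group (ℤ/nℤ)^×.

55272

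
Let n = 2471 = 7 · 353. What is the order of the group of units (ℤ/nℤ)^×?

φ(7) = 7 − 1 = 6.
φ(353) = 353 − 1 = 352.
φ(2471) = 6 × 352 = 2112.

2112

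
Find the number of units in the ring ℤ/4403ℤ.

3456

First factor: 4403 = 7 * 17 * 37.
φ(4403) = 4403 · (1 − 1/7) · (1 − 1/17) · (1 − 1/37)
       = 4403 · 3456/4403 = 3456.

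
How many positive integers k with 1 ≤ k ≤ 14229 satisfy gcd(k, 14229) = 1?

14229 = 3**3 × 17 × 31.
φ(3^3) = 3^2·(3−1) = 9·2 = 18.
φ(17) = 17 − 1 = 16.
φ(31) = 31 − 1 = 30.
Multiply: 18 · 16 · 30 = 8640.

8640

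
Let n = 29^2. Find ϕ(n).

φ(29^2) = 29^2 − 29^1 = 841 − 29 = 812.

812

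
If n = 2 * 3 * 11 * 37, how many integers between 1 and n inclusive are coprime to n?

720

φ(2) = 2 − 1 = 1.
φ(3) = 3 − 1 = 2.
φ(11) = 11 − 1 = 10.
φ(37) = 37 − 1 = 36.
Multiply: 1 · 2 · 10 · 36 = 720.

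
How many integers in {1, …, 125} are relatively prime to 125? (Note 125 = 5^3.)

100

φ(125) = 125 · (1 − 1/5)
       = 125 · 4/5 = 100.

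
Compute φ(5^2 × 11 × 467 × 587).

φ(5^2) = 5^2 − 5^1 = 25 − 5 = 20.
φ(11) = 11 − 1 = 10.
φ(467) = 467 − 1 = 466.
φ(587) = 587 − 1 = 586.
φ(75385475) = 20 × 10 × 466 × 586 = 54615200.

54615200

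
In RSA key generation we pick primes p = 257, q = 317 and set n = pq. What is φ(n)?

For distinct primes, φ(pq) = (p−1)(q−1) = 256 × 316 = 80896.

80896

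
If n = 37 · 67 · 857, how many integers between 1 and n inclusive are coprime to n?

2033856

φ(37) = 37 − 1 = 36.
φ(67) = 67 − 1 = 66.
φ(857) = 857 − 1 = 856.
Since φ is multiplicative, φ(2124503) = 36 · 66 · 856 = 2033856.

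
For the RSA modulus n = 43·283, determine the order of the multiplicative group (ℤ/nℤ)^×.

11844

For distinct primes, φ(pq) = (p−1)(q−1) = 42 × 282 = 11844.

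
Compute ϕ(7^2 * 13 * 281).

141120

φ(178997) = 178997 · (1 − 1/7) · (1 − 1/13) · (1 − 1/281)
       = 178997 · 20160/25571 = 141120.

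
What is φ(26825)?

20160

Prime factorization: 26825 = 5^2 * 29 * 37.
φ(26825) = 26825 · (1 − 1/5) · (1 − 1/29) · (1 − 1/37)
       = 26825 · 4032/5365 = 20160.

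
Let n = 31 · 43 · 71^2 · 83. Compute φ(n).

φ(31) = 31 − 1 = 30.
φ(43) = 43 − 1 = 42.
φ(71^2) = 71^1·(71−1) = 71·70 = 4970.
φ(83) = 83 − 1 = 82.
Multiply: 30 · 42 · 4970 · 82 = 513500400.

513500400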